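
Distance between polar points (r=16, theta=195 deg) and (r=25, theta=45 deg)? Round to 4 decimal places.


d = sqrt(r1^2 + r2^2 - 2*r1*r2*cos(t2-t1))
d = sqrt(16^2 + 25^2 - 2*16*25*cos(45-195)) = 39.6714

39.6714


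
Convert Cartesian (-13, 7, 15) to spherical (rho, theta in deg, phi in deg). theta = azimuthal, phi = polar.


rho = sqrt((-13)^2 + 7^2 + 15^2) = 21.0476
theta = atan2(7, -13) = 151.6992 deg
phi = acos(15/21.0476) = 44.5473 deg

rho = 21.0476, theta = 151.6992 deg, phi = 44.5473 deg


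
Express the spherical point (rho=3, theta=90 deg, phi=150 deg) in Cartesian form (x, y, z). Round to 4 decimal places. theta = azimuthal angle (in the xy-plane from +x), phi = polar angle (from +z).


x = 3 * sin(150) * cos(90) = 0
y = 3 * sin(150) * sin(90) = 1.5
z = 3 * cos(150) = -2.5981

(0, 1.5, -2.5981)


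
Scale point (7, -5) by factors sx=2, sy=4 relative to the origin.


Scaling: (x*sx, y*sy) = (7*2, -5*4) = (14, -20)

(14, -20)


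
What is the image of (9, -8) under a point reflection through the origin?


Reflection through origin: (x, y) -> (-x, -y)
(9, -8) -> (-9, 8)

(-9, 8)


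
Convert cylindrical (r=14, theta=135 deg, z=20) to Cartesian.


x = 14 * cos(135) = -9.8995
y = 14 * sin(135) = 9.8995
z = 20

(-9.8995, 9.8995, 20)


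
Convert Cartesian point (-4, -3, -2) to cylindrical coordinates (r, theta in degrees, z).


r = sqrt((-4)^2 + (-3)^2) = 5
theta = atan2(-3, -4) = 216.8699 deg
z = -2

r = 5, theta = 216.8699 deg, z = -2


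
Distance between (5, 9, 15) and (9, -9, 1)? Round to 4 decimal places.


d = sqrt((9-5)^2 + (-9-9)^2 + (1-15)^2) = 23.1517

23.1517


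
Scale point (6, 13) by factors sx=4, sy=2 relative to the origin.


Scaling: (x*sx, y*sy) = (6*4, 13*2) = (24, 26)

(24, 26)


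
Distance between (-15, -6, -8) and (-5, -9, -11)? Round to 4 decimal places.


d = sqrt((-5--15)^2 + (-9--6)^2 + (-11--8)^2) = 10.8628

10.8628


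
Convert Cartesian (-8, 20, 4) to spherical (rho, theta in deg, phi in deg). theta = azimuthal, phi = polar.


rho = sqrt((-8)^2 + 20^2 + 4^2) = 21.9089
theta = atan2(20, -8) = 111.8014 deg
phi = acos(4/21.9089) = 79.4803 deg

rho = 21.9089, theta = 111.8014 deg, phi = 79.4803 deg


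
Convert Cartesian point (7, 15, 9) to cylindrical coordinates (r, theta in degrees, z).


r = sqrt(7^2 + 15^2) = 16.5529
theta = atan2(15, 7) = 64.9831 deg
z = 9

r = 16.5529, theta = 64.9831 deg, z = 9


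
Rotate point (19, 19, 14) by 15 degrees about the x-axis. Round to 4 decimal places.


x' = 19
y' = 19*cos(15) - 14*sin(15) = 14.7291
z' = 19*sin(15) + 14*cos(15) = 18.4405

(19, 14.7291, 18.4405)


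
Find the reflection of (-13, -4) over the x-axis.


Reflection across x-axis: (x, y) -> (x, -y)
(-13, -4) -> (-13, 4)

(-13, 4)


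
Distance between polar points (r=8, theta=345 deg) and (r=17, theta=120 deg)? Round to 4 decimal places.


d = sqrt(r1^2 + r2^2 - 2*r1*r2*cos(t2-t1))
d = sqrt(8^2 + 17^2 - 2*8*17*cos(120-345)) = 23.3524

23.3524


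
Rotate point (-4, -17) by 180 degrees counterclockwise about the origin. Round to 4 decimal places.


x' = -4*cos(180) - -17*sin(180) = 4
y' = -4*sin(180) + -17*cos(180) = 17

(4, 17)


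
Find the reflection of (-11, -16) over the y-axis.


Reflection across y-axis: (x, y) -> (-x, y)
(-11, -16) -> (11, -16)

(11, -16)


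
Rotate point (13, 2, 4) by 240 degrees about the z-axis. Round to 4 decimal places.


x' = 13*cos(240) - 2*sin(240) = -4.7679
y' = 13*sin(240) + 2*cos(240) = -12.2583
z' = 4

(-4.7679, -12.2583, 4)


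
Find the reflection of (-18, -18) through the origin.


Reflection through origin: (x, y) -> (-x, -y)
(-18, -18) -> (18, 18)

(18, 18)


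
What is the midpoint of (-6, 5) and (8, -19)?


Midpoint = ((-6+8)/2, (5+-19)/2) = (1, -7)

(1, -7)


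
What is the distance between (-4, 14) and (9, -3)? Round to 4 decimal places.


d = sqrt((9--4)^2 + (-3-14)^2) = 21.4009

21.4009


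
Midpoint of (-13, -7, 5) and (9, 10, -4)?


Midpoint = ((-13+9)/2, (-7+10)/2, (5+-4)/2) = (-2, 1.5, 0.5)

(-2, 1.5, 0.5)


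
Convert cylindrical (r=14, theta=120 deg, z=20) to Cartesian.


x = 14 * cos(120) = -7
y = 14 * sin(120) = 12.1244
z = 20

(-7, 12.1244, 20)


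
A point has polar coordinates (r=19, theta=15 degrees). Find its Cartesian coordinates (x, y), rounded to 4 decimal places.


x = 19 * cos(15) = 18.3526
y = 19 * sin(15) = 4.9176

(18.3526, 4.9176)


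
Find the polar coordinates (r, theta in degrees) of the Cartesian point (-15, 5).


r = sqrt((-15)^2 + 5^2) = 15.8114
theta = atan2(5, -15) = 161.5651 degrees

r = 15.8114, theta = 161.5651 degrees


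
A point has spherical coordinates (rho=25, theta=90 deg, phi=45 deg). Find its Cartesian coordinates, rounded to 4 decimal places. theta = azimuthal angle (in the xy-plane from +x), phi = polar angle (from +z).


x = 25 * sin(45) * cos(90) = 0
y = 25 * sin(45) * sin(90) = 17.6777
z = 25 * cos(45) = 17.6777

(0, 17.6777, 17.6777)


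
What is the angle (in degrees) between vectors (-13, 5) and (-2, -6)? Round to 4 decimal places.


dot = -13*-2 + 5*-6 = -4
|u| = 13.9284, |v| = 6.3246
cos(angle) = -0.0454
angle = 92.6026 degrees

92.6026 degrees


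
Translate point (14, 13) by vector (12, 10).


Translation: (x+dx, y+dy) = (14+12, 13+10) = (26, 23)

(26, 23)


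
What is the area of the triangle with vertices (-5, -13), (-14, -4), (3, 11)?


Area = |x1(y2-y3) + x2(y3-y1) + x3(y1-y2)| / 2
= |-5*(-4-11) + -14*(11--13) + 3*(-13--4)| / 2
= 144

144


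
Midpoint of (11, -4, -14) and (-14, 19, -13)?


Midpoint = ((11+-14)/2, (-4+19)/2, (-14+-13)/2) = (-1.5, 7.5, -13.5)

(-1.5, 7.5, -13.5)


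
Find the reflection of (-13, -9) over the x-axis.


Reflection across x-axis: (x, y) -> (x, -y)
(-13, -9) -> (-13, 9)

(-13, 9)


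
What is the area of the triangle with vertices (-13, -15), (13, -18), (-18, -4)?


Area = |x1(y2-y3) + x2(y3-y1) + x3(y1-y2)| / 2
= |-13*(-18--4) + 13*(-4--15) + -18*(-15--18)| / 2
= 135.5

135.5


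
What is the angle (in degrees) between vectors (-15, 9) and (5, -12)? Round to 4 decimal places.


dot = -15*5 + 9*-12 = -183
|u| = 17.4929, |v| = 13
cos(angle) = -0.8047
angle = 143.5836 degrees

143.5836 degrees


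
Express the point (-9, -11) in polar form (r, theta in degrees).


r = sqrt((-9)^2 + (-11)^2) = 14.2127
theta = atan2(-11, -9) = 230.7106 degrees

r = 14.2127, theta = 230.7106 degrees


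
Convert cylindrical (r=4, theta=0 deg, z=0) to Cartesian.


x = 4 * cos(0) = 4
y = 4 * sin(0) = 0
z = 0

(4, 0, 0)


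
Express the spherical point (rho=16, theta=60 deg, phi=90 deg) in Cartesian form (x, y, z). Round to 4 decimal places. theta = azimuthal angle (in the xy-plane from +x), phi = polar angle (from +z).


x = 16 * sin(90) * cos(60) = 8
y = 16 * sin(90) * sin(60) = 13.8564
z = 16 * cos(90) = 0

(8, 13.8564, 0)


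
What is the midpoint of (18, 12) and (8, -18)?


Midpoint = ((18+8)/2, (12+-18)/2) = (13, -3)

(13, -3)


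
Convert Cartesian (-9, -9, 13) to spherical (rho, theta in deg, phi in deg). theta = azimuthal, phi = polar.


rho = sqrt((-9)^2 + (-9)^2 + 13^2) = 18.1934
theta = atan2(-9, -9) = 225 deg
phi = acos(13/18.1934) = 44.3941 deg

rho = 18.1934, theta = 225 deg, phi = 44.3941 deg


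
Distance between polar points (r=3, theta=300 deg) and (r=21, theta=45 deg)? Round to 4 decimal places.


d = sqrt(r1^2 + r2^2 - 2*r1*r2*cos(t2-t1))
d = sqrt(3^2 + 21^2 - 2*3*21*cos(45-300)) = 21.9684

21.9684


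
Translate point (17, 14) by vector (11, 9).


Translation: (x+dx, y+dy) = (17+11, 14+9) = (28, 23)

(28, 23)


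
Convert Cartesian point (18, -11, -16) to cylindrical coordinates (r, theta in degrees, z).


r = sqrt(18^2 + (-11)^2) = 21.095
theta = atan2(-11, 18) = 328.5704 deg
z = -16

r = 21.095, theta = 328.5704 deg, z = -16


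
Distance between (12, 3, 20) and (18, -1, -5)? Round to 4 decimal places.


d = sqrt((18-12)^2 + (-1-3)^2 + (-5-20)^2) = 26.0192

26.0192


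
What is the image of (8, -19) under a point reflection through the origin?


Reflection through origin: (x, y) -> (-x, -y)
(8, -19) -> (-8, 19)

(-8, 19)


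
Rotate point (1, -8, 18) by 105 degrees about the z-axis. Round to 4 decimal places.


x' = 1*cos(105) - -8*sin(105) = 7.4686
y' = 1*sin(105) + -8*cos(105) = 3.0365
z' = 18

(7.4686, 3.0365, 18)


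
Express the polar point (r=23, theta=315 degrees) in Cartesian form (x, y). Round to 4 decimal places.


x = 23 * cos(315) = 16.2635
y = 23 * sin(315) = -16.2635

(16.2635, -16.2635)


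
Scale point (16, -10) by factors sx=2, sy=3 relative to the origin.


Scaling: (x*sx, y*sy) = (16*2, -10*3) = (32, -30)

(32, -30)


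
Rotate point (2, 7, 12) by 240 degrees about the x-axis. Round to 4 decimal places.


x' = 2
y' = 7*cos(240) - 12*sin(240) = 6.8923
z' = 7*sin(240) + 12*cos(240) = -12.0622

(2, 6.8923, -12.0622)


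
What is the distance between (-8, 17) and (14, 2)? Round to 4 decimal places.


d = sqrt((14--8)^2 + (2-17)^2) = 26.6271

26.6271


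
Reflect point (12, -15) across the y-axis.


Reflection across y-axis: (x, y) -> (-x, y)
(12, -15) -> (-12, -15)

(-12, -15)


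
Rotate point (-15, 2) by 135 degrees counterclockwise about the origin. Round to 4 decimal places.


x' = -15*cos(135) - 2*sin(135) = 9.1924
y' = -15*sin(135) + 2*cos(135) = -12.0208

(9.1924, -12.0208)


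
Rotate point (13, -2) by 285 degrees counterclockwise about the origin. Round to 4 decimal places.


x' = 13*cos(285) - -2*sin(285) = 1.4328
y' = 13*sin(285) + -2*cos(285) = -13.0747

(1.4328, -13.0747)


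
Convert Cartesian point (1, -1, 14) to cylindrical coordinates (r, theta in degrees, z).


r = sqrt(1^2 + (-1)^2) = 1.4142
theta = atan2(-1, 1) = 315 deg
z = 14

r = 1.4142, theta = 315 deg, z = 14


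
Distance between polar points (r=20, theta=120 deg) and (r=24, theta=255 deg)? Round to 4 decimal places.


d = sqrt(r1^2 + r2^2 - 2*r1*r2*cos(t2-t1))
d = sqrt(20^2 + 24^2 - 2*20*24*cos(255-120)) = 40.6795

40.6795


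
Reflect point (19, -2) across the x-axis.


Reflection across x-axis: (x, y) -> (x, -y)
(19, -2) -> (19, 2)

(19, 2)


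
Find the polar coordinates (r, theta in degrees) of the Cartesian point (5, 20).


r = sqrt(5^2 + 20^2) = 20.6155
theta = atan2(20, 5) = 75.9638 degrees

r = 20.6155, theta = 75.9638 degrees


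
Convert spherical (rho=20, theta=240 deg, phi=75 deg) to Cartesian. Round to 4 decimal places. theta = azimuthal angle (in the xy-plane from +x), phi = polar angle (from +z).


x = 20 * sin(75) * cos(240) = -9.6593
y = 20 * sin(75) * sin(240) = -16.7303
z = 20 * cos(75) = 5.1764

(-9.6593, -16.7303, 5.1764)


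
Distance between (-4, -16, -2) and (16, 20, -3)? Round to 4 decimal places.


d = sqrt((16--4)^2 + (20--16)^2 + (-3--2)^2) = 41.1947

41.1947


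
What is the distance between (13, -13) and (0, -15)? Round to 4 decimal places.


d = sqrt((0-13)^2 + (-15--13)^2) = 13.1529

13.1529


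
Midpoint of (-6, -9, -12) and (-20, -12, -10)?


Midpoint = ((-6+-20)/2, (-9+-12)/2, (-12+-10)/2) = (-13, -10.5, -11)

(-13, -10.5, -11)


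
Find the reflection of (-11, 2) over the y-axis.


Reflection across y-axis: (x, y) -> (-x, y)
(-11, 2) -> (11, 2)

(11, 2)


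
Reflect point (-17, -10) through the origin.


Reflection through origin: (x, y) -> (-x, -y)
(-17, -10) -> (17, 10)

(17, 10)


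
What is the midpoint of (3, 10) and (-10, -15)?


Midpoint = ((3+-10)/2, (10+-15)/2) = (-3.5, -2.5)

(-3.5, -2.5)


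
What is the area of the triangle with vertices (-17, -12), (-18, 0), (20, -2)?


Area = |x1(y2-y3) + x2(y3-y1) + x3(y1-y2)| / 2
= |-17*(0--2) + -18*(-2--12) + 20*(-12-0)| / 2
= 227

227


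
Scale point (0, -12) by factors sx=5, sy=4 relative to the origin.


Scaling: (x*sx, y*sy) = (0*5, -12*4) = (0, -48)

(0, -48)


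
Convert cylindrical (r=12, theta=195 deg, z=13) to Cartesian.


x = 12 * cos(195) = -11.5911
y = 12 * sin(195) = -3.1058
z = 13

(-11.5911, -3.1058, 13)


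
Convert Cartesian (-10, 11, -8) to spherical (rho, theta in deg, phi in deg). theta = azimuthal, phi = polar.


rho = sqrt((-10)^2 + 11^2 + (-8)^2) = 16.8819
theta = atan2(11, -10) = 132.2737 deg
phi = acos(-8/16.8819) = 118.2864 deg

rho = 16.8819, theta = 132.2737 deg, phi = 118.2864 deg


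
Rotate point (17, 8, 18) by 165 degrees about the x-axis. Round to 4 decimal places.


x' = 17
y' = 8*cos(165) - 18*sin(165) = -12.3861
z' = 8*sin(165) + 18*cos(165) = -15.3161

(17, -12.3861, -15.3161)


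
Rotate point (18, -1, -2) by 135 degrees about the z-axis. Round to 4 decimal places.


x' = 18*cos(135) - -1*sin(135) = -12.0208
y' = 18*sin(135) + -1*cos(135) = 13.435
z' = -2

(-12.0208, 13.435, -2)


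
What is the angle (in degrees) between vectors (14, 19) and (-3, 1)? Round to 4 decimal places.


dot = 14*-3 + 19*1 = -23
|u| = 23.6008, |v| = 3.1623
cos(angle) = -0.3082
angle = 107.9494 degrees

107.9494 degrees


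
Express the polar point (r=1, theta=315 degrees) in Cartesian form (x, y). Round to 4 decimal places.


x = 1 * cos(315) = 0.7071
y = 1 * sin(315) = -0.7071

(0.7071, -0.7071)


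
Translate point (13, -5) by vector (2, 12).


Translation: (x+dx, y+dy) = (13+2, -5+12) = (15, 7)

(15, 7)


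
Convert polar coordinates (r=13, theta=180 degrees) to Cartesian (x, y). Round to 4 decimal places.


x = 13 * cos(180) = -13
y = 13 * sin(180) = 0

(-13, 0)


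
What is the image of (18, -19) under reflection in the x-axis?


Reflection across x-axis: (x, y) -> (x, -y)
(18, -19) -> (18, 19)

(18, 19)


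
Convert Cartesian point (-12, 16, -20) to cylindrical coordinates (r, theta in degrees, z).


r = sqrt((-12)^2 + 16^2) = 20
theta = atan2(16, -12) = 126.8699 deg
z = -20

r = 20, theta = 126.8699 deg, z = -20


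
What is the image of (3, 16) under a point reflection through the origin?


Reflection through origin: (x, y) -> (-x, -y)
(3, 16) -> (-3, -16)

(-3, -16)


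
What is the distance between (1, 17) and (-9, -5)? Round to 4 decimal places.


d = sqrt((-9-1)^2 + (-5-17)^2) = 24.1661

24.1661


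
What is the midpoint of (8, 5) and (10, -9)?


Midpoint = ((8+10)/2, (5+-9)/2) = (9, -2)

(9, -2)


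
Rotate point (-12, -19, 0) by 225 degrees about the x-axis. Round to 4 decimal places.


x' = -12
y' = -19*cos(225) - 0*sin(225) = 13.435
z' = -19*sin(225) + 0*cos(225) = 13.435

(-12, 13.435, 13.435)


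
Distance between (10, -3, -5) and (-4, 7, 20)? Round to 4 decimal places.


d = sqrt((-4-10)^2 + (7--3)^2 + (20--5)^2) = 30.348

30.348


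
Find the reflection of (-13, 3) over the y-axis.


Reflection across y-axis: (x, y) -> (-x, y)
(-13, 3) -> (13, 3)

(13, 3)


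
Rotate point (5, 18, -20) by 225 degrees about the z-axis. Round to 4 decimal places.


x' = 5*cos(225) - 18*sin(225) = 9.1924
y' = 5*sin(225) + 18*cos(225) = -16.2635
z' = -20

(9.1924, -16.2635, -20)


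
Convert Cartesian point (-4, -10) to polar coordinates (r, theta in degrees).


r = sqrt((-4)^2 + (-10)^2) = 10.7703
theta = atan2(-10, -4) = 248.1986 degrees

r = 10.7703, theta = 248.1986 degrees


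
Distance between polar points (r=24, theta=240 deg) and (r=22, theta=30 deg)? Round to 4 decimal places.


d = sqrt(r1^2 + r2^2 - 2*r1*r2*cos(t2-t1))
d = sqrt(24^2 + 22^2 - 2*24*22*cos(30-240)) = 44.4356

44.4356


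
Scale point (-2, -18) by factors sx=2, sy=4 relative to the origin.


Scaling: (x*sx, y*sy) = (-2*2, -18*4) = (-4, -72)

(-4, -72)


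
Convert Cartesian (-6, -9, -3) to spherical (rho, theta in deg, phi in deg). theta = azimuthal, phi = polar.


rho = sqrt((-6)^2 + (-9)^2 + (-3)^2) = 11.225
theta = atan2(-9, -6) = 236.3099 deg
phi = acos(-3/11.225) = 105.5014 deg

rho = 11.225, theta = 236.3099 deg, phi = 105.5014 deg


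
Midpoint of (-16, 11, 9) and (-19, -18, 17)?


Midpoint = ((-16+-19)/2, (11+-18)/2, (9+17)/2) = (-17.5, -3.5, 13)

(-17.5, -3.5, 13)


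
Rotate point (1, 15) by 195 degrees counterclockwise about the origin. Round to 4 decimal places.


x' = 1*cos(195) - 15*sin(195) = 2.9164
y' = 1*sin(195) + 15*cos(195) = -14.7477

(2.9164, -14.7477)


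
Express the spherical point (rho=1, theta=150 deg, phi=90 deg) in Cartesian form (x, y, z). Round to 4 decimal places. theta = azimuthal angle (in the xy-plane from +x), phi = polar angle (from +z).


x = 1 * sin(90) * cos(150) = -0.866
y = 1 * sin(90) * sin(150) = 0.5
z = 1 * cos(90) = 0

(-0.866, 0.5, 0)


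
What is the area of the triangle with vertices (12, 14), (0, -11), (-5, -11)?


Area = |x1(y2-y3) + x2(y3-y1) + x3(y1-y2)| / 2
= |12*(-11--11) + 0*(-11-14) + -5*(14--11)| / 2
= 62.5

62.5


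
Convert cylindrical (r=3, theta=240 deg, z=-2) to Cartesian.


x = 3 * cos(240) = -1.5
y = 3 * sin(240) = -2.5981
z = -2

(-1.5, -2.5981, -2)


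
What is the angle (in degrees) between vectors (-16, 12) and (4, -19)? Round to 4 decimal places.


dot = -16*4 + 12*-19 = -292
|u| = 20, |v| = 19.4165
cos(angle) = -0.7519
angle = 138.7586 degrees

138.7586 degrees


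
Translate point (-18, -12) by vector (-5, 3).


Translation: (x+dx, y+dy) = (-18+-5, -12+3) = (-23, -9)

(-23, -9)


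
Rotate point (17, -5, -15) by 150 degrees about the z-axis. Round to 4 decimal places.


x' = 17*cos(150) - -5*sin(150) = -12.2224
y' = 17*sin(150) + -5*cos(150) = 12.8301
z' = -15

(-12.2224, 12.8301, -15)


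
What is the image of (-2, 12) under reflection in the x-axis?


Reflection across x-axis: (x, y) -> (x, -y)
(-2, 12) -> (-2, -12)

(-2, -12)


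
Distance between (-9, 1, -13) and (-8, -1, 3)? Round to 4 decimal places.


d = sqrt((-8--9)^2 + (-1-1)^2 + (3--13)^2) = 16.1555

16.1555


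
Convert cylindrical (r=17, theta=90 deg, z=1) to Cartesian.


x = 17 * cos(90) = 0
y = 17 * sin(90) = 17
z = 1

(0, 17, 1)


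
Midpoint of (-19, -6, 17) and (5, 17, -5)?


Midpoint = ((-19+5)/2, (-6+17)/2, (17+-5)/2) = (-7, 5.5, 6)

(-7, 5.5, 6)


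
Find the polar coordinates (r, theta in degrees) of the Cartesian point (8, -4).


r = sqrt(8^2 + (-4)^2) = 8.9443
theta = atan2(-4, 8) = 333.4349 degrees

r = 8.9443, theta = 333.4349 degrees


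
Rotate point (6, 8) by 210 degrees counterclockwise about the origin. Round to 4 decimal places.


x' = 6*cos(210) - 8*sin(210) = -1.1962
y' = 6*sin(210) + 8*cos(210) = -9.9282

(-1.1962, -9.9282)


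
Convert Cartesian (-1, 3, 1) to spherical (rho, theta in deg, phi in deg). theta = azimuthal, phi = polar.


rho = sqrt((-1)^2 + 3^2 + 1^2) = 3.3166
theta = atan2(3, -1) = 108.4349 deg
phi = acos(1/3.3166) = 72.4516 deg

rho = 3.3166, theta = 108.4349 deg, phi = 72.4516 deg


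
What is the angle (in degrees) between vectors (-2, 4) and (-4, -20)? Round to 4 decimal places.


dot = -2*-4 + 4*-20 = -72
|u| = 4.4721, |v| = 20.3961
cos(angle) = -0.7894
angle = 142.125 degrees

142.125 degrees


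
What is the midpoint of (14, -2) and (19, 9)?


Midpoint = ((14+19)/2, (-2+9)/2) = (16.5, 3.5)

(16.5, 3.5)


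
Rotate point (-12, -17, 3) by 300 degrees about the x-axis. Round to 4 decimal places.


x' = -12
y' = -17*cos(300) - 3*sin(300) = -5.9019
z' = -17*sin(300) + 3*cos(300) = 16.2224

(-12, -5.9019, 16.2224)


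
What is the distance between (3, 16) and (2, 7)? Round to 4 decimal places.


d = sqrt((2-3)^2 + (7-16)^2) = 9.0554

9.0554


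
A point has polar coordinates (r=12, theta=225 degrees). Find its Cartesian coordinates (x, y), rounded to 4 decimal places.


x = 12 * cos(225) = -8.4853
y = 12 * sin(225) = -8.4853

(-8.4853, -8.4853)


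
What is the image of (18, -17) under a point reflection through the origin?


Reflection through origin: (x, y) -> (-x, -y)
(18, -17) -> (-18, 17)

(-18, 17)


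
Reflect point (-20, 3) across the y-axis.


Reflection across y-axis: (x, y) -> (-x, y)
(-20, 3) -> (20, 3)

(20, 3)


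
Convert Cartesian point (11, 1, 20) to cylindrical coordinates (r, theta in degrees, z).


r = sqrt(11^2 + 1^2) = 11.0454
theta = atan2(1, 11) = 5.1944 deg
z = 20

r = 11.0454, theta = 5.1944 deg, z = 20


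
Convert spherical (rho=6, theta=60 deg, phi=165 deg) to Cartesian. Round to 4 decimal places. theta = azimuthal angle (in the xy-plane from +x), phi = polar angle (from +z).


x = 6 * sin(165) * cos(60) = 0.7765
y = 6 * sin(165) * sin(60) = 1.3449
z = 6 * cos(165) = -5.7956

(0.7765, 1.3449, -5.7956)


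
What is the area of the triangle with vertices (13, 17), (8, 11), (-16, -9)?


Area = |x1(y2-y3) + x2(y3-y1) + x3(y1-y2)| / 2
= |13*(11--9) + 8*(-9-17) + -16*(17-11)| / 2
= 22

22


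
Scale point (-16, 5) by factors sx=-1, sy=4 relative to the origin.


Scaling: (x*sx, y*sy) = (-16*-1, 5*4) = (16, 20)

(16, 20)


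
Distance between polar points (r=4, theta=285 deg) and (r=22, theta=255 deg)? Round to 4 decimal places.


d = sqrt(r1^2 + r2^2 - 2*r1*r2*cos(t2-t1))
d = sqrt(4^2 + 22^2 - 2*4*22*cos(255-285)) = 18.6435

18.6435


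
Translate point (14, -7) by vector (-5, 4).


Translation: (x+dx, y+dy) = (14+-5, -7+4) = (9, -3)

(9, -3)


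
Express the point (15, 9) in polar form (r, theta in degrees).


r = sqrt(15^2 + 9^2) = 17.4929
theta = atan2(9, 15) = 30.9638 degrees

r = 17.4929, theta = 30.9638 degrees


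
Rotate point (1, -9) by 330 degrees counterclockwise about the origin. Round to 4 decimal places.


x' = 1*cos(330) - -9*sin(330) = -3.634
y' = 1*sin(330) + -9*cos(330) = -8.2942

(-3.634, -8.2942)


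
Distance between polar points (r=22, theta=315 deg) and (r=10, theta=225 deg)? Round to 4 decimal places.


d = sqrt(r1^2 + r2^2 - 2*r1*r2*cos(t2-t1))
d = sqrt(22^2 + 10^2 - 2*22*10*cos(225-315)) = 24.1661

24.1661


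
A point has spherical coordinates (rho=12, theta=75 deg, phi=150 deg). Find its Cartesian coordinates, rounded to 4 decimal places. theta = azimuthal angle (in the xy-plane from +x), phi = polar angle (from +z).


x = 12 * sin(150) * cos(75) = 1.5529
y = 12 * sin(150) * sin(75) = 5.7956
z = 12 * cos(150) = -10.3923

(1.5529, 5.7956, -10.3923)


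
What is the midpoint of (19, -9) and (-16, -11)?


Midpoint = ((19+-16)/2, (-9+-11)/2) = (1.5, -10)

(1.5, -10)


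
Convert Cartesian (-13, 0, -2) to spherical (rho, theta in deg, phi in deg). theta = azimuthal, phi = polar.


rho = sqrt((-13)^2 + 0^2 + (-2)^2) = 13.1529
theta = atan2(0, -13) = 180 deg
phi = acos(-2/13.1529) = 98.7462 deg

rho = 13.1529, theta = 180 deg, phi = 98.7462 deg


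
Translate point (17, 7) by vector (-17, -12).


Translation: (x+dx, y+dy) = (17+-17, 7+-12) = (0, -5)

(0, -5)


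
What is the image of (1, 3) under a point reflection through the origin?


Reflection through origin: (x, y) -> (-x, -y)
(1, 3) -> (-1, -3)

(-1, -3)


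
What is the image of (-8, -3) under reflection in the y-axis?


Reflection across y-axis: (x, y) -> (-x, y)
(-8, -3) -> (8, -3)

(8, -3)


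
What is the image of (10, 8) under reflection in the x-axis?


Reflection across x-axis: (x, y) -> (x, -y)
(10, 8) -> (10, -8)

(10, -8)


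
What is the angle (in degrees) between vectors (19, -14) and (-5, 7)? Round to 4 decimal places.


dot = 19*-5 + -14*7 = -193
|u| = 23.6008, |v| = 8.6023
cos(angle) = -0.9506
angle = 161.922 degrees

161.922 degrees


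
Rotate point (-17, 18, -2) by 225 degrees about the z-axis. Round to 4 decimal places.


x' = -17*cos(225) - 18*sin(225) = 24.7487
y' = -17*sin(225) + 18*cos(225) = -0.7071
z' = -2

(24.7487, -0.7071, -2)


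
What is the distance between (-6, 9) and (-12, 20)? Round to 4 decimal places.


d = sqrt((-12--6)^2 + (20-9)^2) = 12.53

12.53


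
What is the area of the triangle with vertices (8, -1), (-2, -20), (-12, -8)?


Area = |x1(y2-y3) + x2(y3-y1) + x3(y1-y2)| / 2
= |8*(-20--8) + -2*(-8--1) + -12*(-1--20)| / 2
= 155

155


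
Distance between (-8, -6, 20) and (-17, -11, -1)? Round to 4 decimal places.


d = sqrt((-17--8)^2 + (-11--6)^2 + (-1-20)^2) = 23.388

23.388


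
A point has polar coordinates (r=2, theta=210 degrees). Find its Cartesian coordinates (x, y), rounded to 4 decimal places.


x = 2 * cos(210) = -1.7321
y = 2 * sin(210) = -1

(-1.7321, -1)


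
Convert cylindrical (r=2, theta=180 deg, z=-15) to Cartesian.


x = 2 * cos(180) = -2
y = 2 * sin(180) = 0
z = -15

(-2, 0, -15)


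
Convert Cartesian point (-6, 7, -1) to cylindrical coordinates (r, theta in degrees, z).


r = sqrt((-6)^2 + 7^2) = 9.2195
theta = atan2(7, -6) = 130.6013 deg
z = -1

r = 9.2195, theta = 130.6013 deg, z = -1


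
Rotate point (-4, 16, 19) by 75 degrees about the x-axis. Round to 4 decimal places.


x' = -4
y' = 16*cos(75) - 19*sin(75) = -14.2115
z' = 16*sin(75) + 19*cos(75) = 20.3724

(-4, -14.2115, 20.3724)


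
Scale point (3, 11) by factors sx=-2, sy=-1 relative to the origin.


Scaling: (x*sx, y*sy) = (3*-2, 11*-1) = (-6, -11)

(-6, -11)


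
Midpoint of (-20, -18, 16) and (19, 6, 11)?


Midpoint = ((-20+19)/2, (-18+6)/2, (16+11)/2) = (-0.5, -6, 13.5)

(-0.5, -6, 13.5)


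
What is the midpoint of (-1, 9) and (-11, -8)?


Midpoint = ((-1+-11)/2, (9+-8)/2) = (-6, 0.5)

(-6, 0.5)


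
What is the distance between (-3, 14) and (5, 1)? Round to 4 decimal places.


d = sqrt((5--3)^2 + (1-14)^2) = 15.2643

15.2643


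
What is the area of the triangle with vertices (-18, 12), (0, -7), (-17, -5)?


Area = |x1(y2-y3) + x2(y3-y1) + x3(y1-y2)| / 2
= |-18*(-7--5) + 0*(-5-12) + -17*(12--7)| / 2
= 143.5

143.5


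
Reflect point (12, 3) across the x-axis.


Reflection across x-axis: (x, y) -> (x, -y)
(12, 3) -> (12, -3)

(12, -3)


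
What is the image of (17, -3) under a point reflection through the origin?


Reflection through origin: (x, y) -> (-x, -y)
(17, -3) -> (-17, 3)

(-17, 3)


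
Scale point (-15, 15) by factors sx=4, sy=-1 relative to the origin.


Scaling: (x*sx, y*sy) = (-15*4, 15*-1) = (-60, -15)

(-60, -15)


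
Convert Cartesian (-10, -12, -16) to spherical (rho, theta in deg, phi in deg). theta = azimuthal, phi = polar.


rho = sqrt((-10)^2 + (-12)^2 + (-16)^2) = 22.3607
theta = atan2(-12, -10) = 230.1944 deg
phi = acos(-16/22.3607) = 135.6876 deg

rho = 22.3607, theta = 230.1944 deg, phi = 135.6876 deg


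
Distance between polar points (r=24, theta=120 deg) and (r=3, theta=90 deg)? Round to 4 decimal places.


d = sqrt(r1^2 + r2^2 - 2*r1*r2*cos(t2-t1))
d = sqrt(24^2 + 3^2 - 2*24*3*cos(90-120)) = 21.4544

21.4544


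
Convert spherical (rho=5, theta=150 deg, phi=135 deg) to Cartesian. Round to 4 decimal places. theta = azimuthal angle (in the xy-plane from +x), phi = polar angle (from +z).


x = 5 * sin(135) * cos(150) = -3.0619
y = 5 * sin(135) * sin(150) = 1.7678
z = 5 * cos(135) = -3.5355

(-3.0619, 1.7678, -3.5355)


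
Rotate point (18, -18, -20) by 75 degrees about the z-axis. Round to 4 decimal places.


x' = 18*cos(75) - -18*sin(75) = 22.0454
y' = 18*sin(75) + -18*cos(75) = 12.7279
z' = -20

(22.0454, 12.7279, -20)


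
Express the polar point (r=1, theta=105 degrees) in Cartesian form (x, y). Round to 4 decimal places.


x = 1 * cos(105) = -0.2588
y = 1 * sin(105) = 0.9659

(-0.2588, 0.9659)


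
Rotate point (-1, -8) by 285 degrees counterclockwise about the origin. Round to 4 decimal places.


x' = -1*cos(285) - -8*sin(285) = -7.9862
y' = -1*sin(285) + -8*cos(285) = -1.1046

(-7.9862, -1.1046)


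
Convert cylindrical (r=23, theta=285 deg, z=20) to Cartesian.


x = 23 * cos(285) = 5.9528
y = 23 * sin(285) = -22.2163
z = 20

(5.9528, -22.2163, 20)


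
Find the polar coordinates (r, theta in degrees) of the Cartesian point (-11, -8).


r = sqrt((-11)^2 + (-8)^2) = 13.6015
theta = atan2(-8, -11) = 216.0274 degrees

r = 13.6015, theta = 216.0274 degrees


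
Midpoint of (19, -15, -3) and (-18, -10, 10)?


Midpoint = ((19+-18)/2, (-15+-10)/2, (-3+10)/2) = (0.5, -12.5, 3.5)

(0.5, -12.5, 3.5)


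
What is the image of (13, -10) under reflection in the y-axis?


Reflection across y-axis: (x, y) -> (-x, y)
(13, -10) -> (-13, -10)

(-13, -10)


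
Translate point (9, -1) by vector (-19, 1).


Translation: (x+dx, y+dy) = (9+-19, -1+1) = (-10, 0)

(-10, 0)


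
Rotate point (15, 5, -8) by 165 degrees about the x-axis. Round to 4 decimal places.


x' = 15
y' = 5*cos(165) - -8*sin(165) = -2.7591
z' = 5*sin(165) + -8*cos(165) = 9.0215

(15, -2.7591, 9.0215)


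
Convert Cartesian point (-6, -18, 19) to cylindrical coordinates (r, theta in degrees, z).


r = sqrt((-6)^2 + (-18)^2) = 18.9737
theta = atan2(-18, -6) = 251.5651 deg
z = 19

r = 18.9737, theta = 251.5651 deg, z = 19


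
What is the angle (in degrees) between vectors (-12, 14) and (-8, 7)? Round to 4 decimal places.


dot = -12*-8 + 14*7 = 194
|u| = 18.4391, |v| = 10.6301
cos(angle) = 0.9897
angle = 8.2128 degrees

8.2128 degrees


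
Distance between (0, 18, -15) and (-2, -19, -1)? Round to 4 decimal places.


d = sqrt((-2-0)^2 + (-19-18)^2 + (-1--15)^2) = 39.6106

39.6106


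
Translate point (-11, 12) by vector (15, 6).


Translation: (x+dx, y+dy) = (-11+15, 12+6) = (4, 18)

(4, 18)


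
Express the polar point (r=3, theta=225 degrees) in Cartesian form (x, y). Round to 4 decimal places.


x = 3 * cos(225) = -2.1213
y = 3 * sin(225) = -2.1213

(-2.1213, -2.1213)


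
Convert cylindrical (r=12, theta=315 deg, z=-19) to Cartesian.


x = 12 * cos(315) = 8.4853
y = 12 * sin(315) = -8.4853
z = -19

(8.4853, -8.4853, -19)


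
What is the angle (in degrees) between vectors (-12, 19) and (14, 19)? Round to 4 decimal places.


dot = -12*14 + 19*19 = 193
|u| = 22.4722, |v| = 23.6008
cos(angle) = 0.3639
angle = 68.66 degrees

68.66 degrees


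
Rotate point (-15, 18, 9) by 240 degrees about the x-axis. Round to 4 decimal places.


x' = -15
y' = 18*cos(240) - 9*sin(240) = -1.2058
z' = 18*sin(240) + 9*cos(240) = -20.0885

(-15, -1.2058, -20.0885)


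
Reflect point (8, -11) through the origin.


Reflection through origin: (x, y) -> (-x, -y)
(8, -11) -> (-8, 11)

(-8, 11)


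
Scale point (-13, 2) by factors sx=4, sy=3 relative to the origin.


Scaling: (x*sx, y*sy) = (-13*4, 2*3) = (-52, 6)

(-52, 6)


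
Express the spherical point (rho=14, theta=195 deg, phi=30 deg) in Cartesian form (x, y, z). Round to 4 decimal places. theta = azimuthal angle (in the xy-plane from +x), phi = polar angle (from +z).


x = 14 * sin(30) * cos(195) = -6.7615
y = 14 * sin(30) * sin(195) = -1.8117
z = 14 * cos(30) = 12.1244

(-6.7615, -1.8117, 12.1244)


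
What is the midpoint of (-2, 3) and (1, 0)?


Midpoint = ((-2+1)/2, (3+0)/2) = (-0.5, 1.5)

(-0.5, 1.5)


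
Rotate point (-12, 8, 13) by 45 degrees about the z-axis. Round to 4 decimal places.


x' = -12*cos(45) - 8*sin(45) = -14.1421
y' = -12*sin(45) + 8*cos(45) = -2.8284
z' = 13

(-14.1421, -2.8284, 13)


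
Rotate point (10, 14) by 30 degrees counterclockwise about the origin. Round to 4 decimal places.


x' = 10*cos(30) - 14*sin(30) = 1.6603
y' = 10*sin(30) + 14*cos(30) = 17.1244

(1.6603, 17.1244)


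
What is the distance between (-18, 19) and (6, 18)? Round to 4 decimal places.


d = sqrt((6--18)^2 + (18-19)^2) = 24.0208

24.0208


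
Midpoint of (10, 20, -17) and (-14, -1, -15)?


Midpoint = ((10+-14)/2, (20+-1)/2, (-17+-15)/2) = (-2, 9.5, -16)

(-2, 9.5, -16)


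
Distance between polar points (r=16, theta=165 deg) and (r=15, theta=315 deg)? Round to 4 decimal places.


d = sqrt(r1^2 + r2^2 - 2*r1*r2*cos(t2-t1))
d = sqrt(16^2 + 15^2 - 2*16*15*cos(315-165)) = 29.9448

29.9448


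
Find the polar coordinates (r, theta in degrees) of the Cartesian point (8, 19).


r = sqrt(8^2 + 19^2) = 20.6155
theta = atan2(19, 8) = 67.1663 degrees

r = 20.6155, theta = 67.1663 degrees


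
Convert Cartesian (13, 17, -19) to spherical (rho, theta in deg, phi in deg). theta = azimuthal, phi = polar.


rho = sqrt(13^2 + 17^2 + (-19)^2) = 28.6182
theta = atan2(17, 13) = 52.5946 deg
phi = acos(-19/28.6182) = 131.599 deg

rho = 28.6182, theta = 52.5946 deg, phi = 131.599 deg


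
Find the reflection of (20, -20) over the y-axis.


Reflection across y-axis: (x, y) -> (-x, y)
(20, -20) -> (-20, -20)

(-20, -20)


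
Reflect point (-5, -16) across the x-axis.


Reflection across x-axis: (x, y) -> (x, -y)
(-5, -16) -> (-5, 16)

(-5, 16)


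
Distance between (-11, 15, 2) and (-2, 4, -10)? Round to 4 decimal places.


d = sqrt((-2--11)^2 + (4-15)^2 + (-10-2)^2) = 18.6011

18.6011


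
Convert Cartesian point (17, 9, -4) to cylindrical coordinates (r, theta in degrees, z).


r = sqrt(17^2 + 9^2) = 19.2354
theta = atan2(9, 17) = 27.8973 deg
z = -4

r = 19.2354, theta = 27.8973 deg, z = -4


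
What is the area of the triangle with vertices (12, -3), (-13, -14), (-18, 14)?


Area = |x1(y2-y3) + x2(y3-y1) + x3(y1-y2)| / 2
= |12*(-14-14) + -13*(14--3) + -18*(-3--14)| / 2
= 377.5

377.5


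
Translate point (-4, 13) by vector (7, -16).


Translation: (x+dx, y+dy) = (-4+7, 13+-16) = (3, -3)

(3, -3)


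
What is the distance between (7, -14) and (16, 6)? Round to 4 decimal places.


d = sqrt((16-7)^2 + (6--14)^2) = 21.9317

21.9317


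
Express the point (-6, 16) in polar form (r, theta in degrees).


r = sqrt((-6)^2 + 16^2) = 17.088
theta = atan2(16, -6) = 110.556 degrees

r = 17.088, theta = 110.556 degrees


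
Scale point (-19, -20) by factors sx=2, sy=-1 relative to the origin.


Scaling: (x*sx, y*sy) = (-19*2, -20*-1) = (-38, 20)

(-38, 20)


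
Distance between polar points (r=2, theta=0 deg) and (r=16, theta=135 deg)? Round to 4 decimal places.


d = sqrt(r1^2 + r2^2 - 2*r1*r2*cos(t2-t1))
d = sqrt(2^2 + 16^2 - 2*2*16*cos(135-0)) = 17.4715

17.4715


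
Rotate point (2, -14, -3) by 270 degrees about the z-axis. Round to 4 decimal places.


x' = 2*cos(270) - -14*sin(270) = -14
y' = 2*sin(270) + -14*cos(270) = -2
z' = -3

(-14, -2, -3)


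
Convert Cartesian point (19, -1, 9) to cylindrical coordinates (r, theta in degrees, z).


r = sqrt(19^2 + (-1)^2) = 19.0263
theta = atan2(-1, 19) = 356.9872 deg
z = 9

r = 19.0263, theta = 356.9872 deg, z = 9


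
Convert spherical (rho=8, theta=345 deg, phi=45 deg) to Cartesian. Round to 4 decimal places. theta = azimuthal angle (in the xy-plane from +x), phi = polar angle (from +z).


x = 8 * sin(45) * cos(345) = 5.4641
y = 8 * sin(45) * sin(345) = -1.4641
z = 8 * cos(45) = 5.6569

(5.4641, -1.4641, 5.6569)


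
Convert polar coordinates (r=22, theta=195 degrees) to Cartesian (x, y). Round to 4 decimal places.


x = 22 * cos(195) = -21.2504
y = 22 * sin(195) = -5.694

(-21.2504, -5.694)


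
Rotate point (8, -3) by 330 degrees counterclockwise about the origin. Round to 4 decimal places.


x' = 8*cos(330) - -3*sin(330) = 5.4282
y' = 8*sin(330) + -3*cos(330) = -6.5981

(5.4282, -6.5981)


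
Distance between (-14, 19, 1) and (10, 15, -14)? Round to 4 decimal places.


d = sqrt((10--14)^2 + (15-19)^2 + (-14-1)^2) = 28.5832

28.5832


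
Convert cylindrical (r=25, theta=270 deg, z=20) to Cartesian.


x = 25 * cos(270) = 0
y = 25 * sin(270) = -25
z = 20

(0, -25, 20)


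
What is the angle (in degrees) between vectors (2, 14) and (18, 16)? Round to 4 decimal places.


dot = 2*18 + 14*16 = 260
|u| = 14.1421, |v| = 24.0832
cos(angle) = 0.7634
angle = 40.2364 degrees

40.2364 degrees


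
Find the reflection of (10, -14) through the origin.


Reflection through origin: (x, y) -> (-x, -y)
(10, -14) -> (-10, 14)

(-10, 14)


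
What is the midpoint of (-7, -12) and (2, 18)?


Midpoint = ((-7+2)/2, (-12+18)/2) = (-2.5, 3)

(-2.5, 3)


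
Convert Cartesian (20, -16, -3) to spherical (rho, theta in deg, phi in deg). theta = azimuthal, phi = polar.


rho = sqrt(20^2 + (-16)^2 + (-3)^2) = 25.7876
theta = atan2(-16, 20) = 321.3402 deg
phi = acos(-3/25.7876) = 96.6806 deg

rho = 25.7876, theta = 321.3402 deg, phi = 96.6806 deg


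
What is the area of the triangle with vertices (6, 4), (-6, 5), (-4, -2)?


Area = |x1(y2-y3) + x2(y3-y1) + x3(y1-y2)| / 2
= |6*(5--2) + -6*(-2-4) + -4*(4-5)| / 2
= 41

41


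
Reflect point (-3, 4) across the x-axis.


Reflection across x-axis: (x, y) -> (x, -y)
(-3, 4) -> (-3, -4)

(-3, -4)


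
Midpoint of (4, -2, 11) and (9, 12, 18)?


Midpoint = ((4+9)/2, (-2+12)/2, (11+18)/2) = (6.5, 5, 14.5)

(6.5, 5, 14.5)


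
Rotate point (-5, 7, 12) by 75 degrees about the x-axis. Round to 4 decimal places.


x' = -5
y' = 7*cos(75) - 12*sin(75) = -9.7794
z' = 7*sin(75) + 12*cos(75) = 9.8673

(-5, -9.7794, 9.8673)


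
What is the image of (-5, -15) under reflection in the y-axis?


Reflection across y-axis: (x, y) -> (-x, y)
(-5, -15) -> (5, -15)

(5, -15)


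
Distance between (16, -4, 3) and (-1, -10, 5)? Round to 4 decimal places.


d = sqrt((-1-16)^2 + (-10--4)^2 + (5-3)^2) = 18.1384

18.1384


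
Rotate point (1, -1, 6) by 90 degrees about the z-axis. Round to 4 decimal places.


x' = 1*cos(90) - -1*sin(90) = 1
y' = 1*sin(90) + -1*cos(90) = 1
z' = 6

(1, 1, 6)


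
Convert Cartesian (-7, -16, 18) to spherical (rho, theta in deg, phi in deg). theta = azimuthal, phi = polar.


rho = sqrt((-7)^2 + (-16)^2 + 18^2) = 25.0799
theta = atan2(-16, -7) = 246.3706 deg
phi = acos(18/25.0799) = 44.1345 deg

rho = 25.0799, theta = 246.3706 deg, phi = 44.1345 deg


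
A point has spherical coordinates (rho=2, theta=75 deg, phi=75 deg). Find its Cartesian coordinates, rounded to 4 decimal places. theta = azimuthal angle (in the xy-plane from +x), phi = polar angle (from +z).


x = 2 * sin(75) * cos(75) = 0.5
y = 2 * sin(75) * sin(75) = 1.866
z = 2 * cos(75) = 0.5176

(0.5, 1.866, 0.5176)


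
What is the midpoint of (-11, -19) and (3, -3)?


Midpoint = ((-11+3)/2, (-19+-3)/2) = (-4, -11)

(-4, -11)


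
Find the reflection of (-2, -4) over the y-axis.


Reflection across y-axis: (x, y) -> (-x, y)
(-2, -4) -> (2, -4)

(2, -4)


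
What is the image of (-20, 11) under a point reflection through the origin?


Reflection through origin: (x, y) -> (-x, -y)
(-20, 11) -> (20, -11)

(20, -11)


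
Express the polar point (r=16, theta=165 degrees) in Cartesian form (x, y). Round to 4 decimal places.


x = 16 * cos(165) = -15.4548
y = 16 * sin(165) = 4.1411

(-15.4548, 4.1411)


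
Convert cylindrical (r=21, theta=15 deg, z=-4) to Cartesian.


x = 21 * cos(15) = 20.2844
y = 21 * sin(15) = 5.4352
z = -4

(20.2844, 5.4352, -4)


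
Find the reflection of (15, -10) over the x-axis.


Reflection across x-axis: (x, y) -> (x, -y)
(15, -10) -> (15, 10)

(15, 10)


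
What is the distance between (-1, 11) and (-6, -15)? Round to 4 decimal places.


d = sqrt((-6--1)^2 + (-15-11)^2) = 26.4764

26.4764


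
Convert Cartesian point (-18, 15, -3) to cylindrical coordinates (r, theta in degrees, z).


r = sqrt((-18)^2 + 15^2) = 23.4307
theta = atan2(15, -18) = 140.1944 deg
z = -3

r = 23.4307, theta = 140.1944 deg, z = -3


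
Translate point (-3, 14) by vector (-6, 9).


Translation: (x+dx, y+dy) = (-3+-6, 14+9) = (-9, 23)

(-9, 23)


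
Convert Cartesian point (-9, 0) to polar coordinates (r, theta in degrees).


r = sqrt((-9)^2 + 0^2) = 9
theta = atan2(0, -9) = 180 degrees

r = 9, theta = 180 degrees


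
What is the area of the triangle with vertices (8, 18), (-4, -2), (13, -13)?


Area = |x1(y2-y3) + x2(y3-y1) + x3(y1-y2)| / 2
= |8*(-2--13) + -4*(-13-18) + 13*(18--2)| / 2
= 236

236
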